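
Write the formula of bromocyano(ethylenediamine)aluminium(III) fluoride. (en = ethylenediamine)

Ligands: 1 ethylenediamine (en, neutral), 1 cyano (CN, -1), 1 bromo (Br, -1). Ligand charge sum = -2.
With Al in oxidation state +3, the complex ion is [Al...]^1+.
Charge balance with fluoride (-1) requires 1 complex ion per 1 fluoride.

[AlBr(CN)(en)]F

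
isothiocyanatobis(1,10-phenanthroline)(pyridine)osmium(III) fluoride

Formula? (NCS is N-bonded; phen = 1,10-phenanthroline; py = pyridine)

Ligands: 1 isothiocyanato (NCS, -1), 2 1,10-phenanthroline (phen, neutral), 1 pyridine (py, neutral). Ligand charge sum = -1.
Charge balance with fluoride (-1) requires 1 complex ion per 2 fluoride.

[Os(NCS)(phen)2(py)]F2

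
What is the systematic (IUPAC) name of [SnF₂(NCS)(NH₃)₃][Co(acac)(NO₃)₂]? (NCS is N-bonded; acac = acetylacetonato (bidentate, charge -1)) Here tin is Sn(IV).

triamminedifluoroisothiocyanatotin(IV) (acetylacetonato)dinitratocobaltate(II)

Both ions are complex: the cation is named first with the plain metal name, the anion second with the -ate form; each ion's ligands are alphabetised independently.
Sn is given as +4; the cation's ligand charges sum to -3, so the complex cation is 1+.
A 1:1 salt means the anion carries the equal and opposite charge, 1−.
Anion: ligand charges sum to -3; for the ion to be 1−, Co = +2.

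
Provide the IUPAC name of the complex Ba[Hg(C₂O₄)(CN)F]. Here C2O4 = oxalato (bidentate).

barium cyanofluorooxalatomercurate(II)

The 1 barium counter-ion carries a total charge of +2, so each complex ion is 2−.
Ligand charges: 1×oxalato (-2 each), 1×cyano (-1 each), 1×fluoro (-1 each); total -4. So Hg + (-4) = 2−, giving Hg = +2.
Ligands are named alphabetically: cyano before fluoro before oxalato.
The complex ion is anionic, so mercury takes the -ate form mercurate(II).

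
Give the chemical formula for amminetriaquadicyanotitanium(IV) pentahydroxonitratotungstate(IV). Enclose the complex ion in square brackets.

[Ti(CN)2(H2O)3(NH3)][W(NO3)(OH)5]

Cation [Ti…]: ligand charges -2, Ti(IV) ⇒ ion charge 2+.
Anion [W…]: ligand charges -6, W(IV) ⇒ ion charge 2−.
One 2+ cation balances one 2− anion.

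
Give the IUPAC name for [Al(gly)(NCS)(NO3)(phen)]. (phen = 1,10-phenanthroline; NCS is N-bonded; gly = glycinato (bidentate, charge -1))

There is no counter-ion, so the complex is neutral overall.
Ligand charges: 1×1,10-phenanthroline (neutral), 1×isothiocyanato (-1 each), 1×nitrato (-1 each), 1×glycinato (-1 each); total -3. So Al + (-3) = 0, giving Al = +3.
Ligands are named alphabetically: glycinato before isothiocyanato before nitrato before phenanthroline.

(glycinato)isothiocyanatonitrato(1,10-phenanthroline)aluminium(III)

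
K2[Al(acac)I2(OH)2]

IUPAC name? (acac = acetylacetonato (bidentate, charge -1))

The 2 potassium counter-ions carry a total charge of +2, so each complex ion is 2−.
Ligand charges: 1×acetylacetonato (-1 each), 2×iodo (-1 each), 2×hydroxo (-1 each); total -5. So Al + (-5) = 2−, giving Al = +3.
Ligands are named alphabetically: acetylacetonato before hydroxo before iodo.
The complex ion is anionic, so aluminium takes the -ate form aluminate(III).

potassium (acetylacetonato)dihydroxodiiodoaluminate(III)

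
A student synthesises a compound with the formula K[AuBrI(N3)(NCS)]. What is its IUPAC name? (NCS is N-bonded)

The 1 potassium counter-ion carries a total charge of +1, so each complex ion is 1−.
Ligand charges: 1×isothiocyanato (-1 each), 1×azido (-1 each), 1×iodo (-1 each), 1×bromo (-1 each); total -4. So Au + (-4) = 1−, giving Au = +3.
Ligands are named alphabetically: azido before bromo before iodo before isothiocyanato.
The complex ion is anionic, so gold takes the -ate form aurate(III).

potassium azidobromoiodoisothiocyanatoaurate(III)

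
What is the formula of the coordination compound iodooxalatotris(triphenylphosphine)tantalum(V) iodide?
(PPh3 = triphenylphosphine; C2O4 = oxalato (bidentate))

Ligands: 3 triphenylphosphine (PPh3, neutral), 1 iodo (I, -1), 1 oxalato (C2O4, -2). Ligand charge sum = -3.
Charge balance with iodide (-1) requires 1 complex ion per 2 iodide.

[Ta(C2O4)I(PPh3)3]I2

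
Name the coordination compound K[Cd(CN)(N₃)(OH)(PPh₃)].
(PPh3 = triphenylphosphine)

The 1 potassium counter-ion carries a total charge of +1, so each complex ion is 1−.
Ligand charges: 1×azido (-1 each), 1×hydroxo (-1 each), 1×triphenylphosphine (neutral), 1×cyano (-1 each); total -3. So Cd + (-3) = 1−, giving Cd = +2.
Ligands are named alphabetically: azido before cyano before hydroxo before triphenylphosphine.
The complex ion is anionic, so cadmium takes the -ate form cadmate(II).

potassium azidocyanohydroxo(triphenylphosphine)cadmate(II)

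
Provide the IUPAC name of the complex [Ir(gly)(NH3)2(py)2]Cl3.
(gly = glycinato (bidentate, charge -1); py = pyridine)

The 3 chloride counter-ions carry a total charge of -3, so each complex ion is 3+.
Ligand charges: 1×glycinato (-1 each), 2×pyridine (neutral), 2×ammine (neutral); total -1. So Ir + (-1) = 3+, giving Ir = +4.
Ligands are named alphabetically: ammine before glycinato before pyridine.

diammine(glycinato)bis(pyridine)iridium(IV) chloride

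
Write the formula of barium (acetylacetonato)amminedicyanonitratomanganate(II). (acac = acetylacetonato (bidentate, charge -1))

Ligands: 1 acetylacetonato (acac, -1), 1 ammine (NH3, neutral), 1 nitrato (NO3, -1), 2 cyano (CN, -1). Ligand charge sum = -4.
Charge balance with barium (+2) requires 1 complex ion per 1 barium.

Ba[Mn(acac)(CN)2(NH3)(NO3)]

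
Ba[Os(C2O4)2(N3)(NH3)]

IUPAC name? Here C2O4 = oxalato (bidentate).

The 1 barium counter-ion carries a total charge of +2, so each complex ion is 2−.
Ligand charges: 1×ammine (neutral), 2×oxalato (-2 each), 1×azido (-1 each); total -5. So Os + (-5) = 2−, giving Os = +3.
Ligands are named alphabetically: ammine before azido before oxalato.
The complex ion is anionic, so osmium takes the -ate form osmate(III).

barium ammineazidodioxalatoosmate(III)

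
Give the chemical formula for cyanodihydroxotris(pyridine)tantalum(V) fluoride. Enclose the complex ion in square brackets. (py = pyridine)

[Ta(CN)(OH)2(py)3]F2

Ligands: 2 hydroxo (OH, -1), 3 pyridine (py, neutral), 1 cyano (CN, -1). Ligand charge sum = -3.
With Ta in oxidation state +5, the complex ion is [Ta...]^2+.
Charge balance with fluoride (-1) requires 1 complex ion per 2 fluoride.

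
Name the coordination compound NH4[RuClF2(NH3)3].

ammonium triamminechlorodifluororuthenate(II)

The 1 ammonium counter-ion carries a total charge of +1, so each complex ion is 1−.
Ligand charges: 3×ammine (neutral), 2×fluoro (-1 each), 1×chloro (-1 each); total -3. So Ru + (-3) = 1−, giving Ru = +2.
Ligands are named alphabetically: ammine before chloro before fluoro.
The complex ion is anionic, so ruthenium takes the -ate form ruthenate(II).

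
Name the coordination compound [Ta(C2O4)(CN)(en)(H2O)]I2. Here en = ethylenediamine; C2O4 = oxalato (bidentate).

aquacyano(ethylenediamine)oxalatotantalum(V) iodide

The 2 iodide counter-ions carry a total charge of -2, so each complex ion is 2+.
Ligand charges: 1×cyano (-1 each), 1×ethylenediamine (neutral), 1×oxalato (-2 each), 1×aqua (neutral); total -3. So Ta + (-3) = 2+, giving Ta = +5.
Ligands are named alphabetically: aqua before cyano before ethylenediamine before oxalato.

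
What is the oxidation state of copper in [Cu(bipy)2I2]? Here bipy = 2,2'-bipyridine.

No counter-ion: the bracketed complex is neutral.
Ligand charges: 2×I = -2; 2×bipy neutral; sum -2.
Cu + (-2) = 0 ⇒ Cu is +2.

+2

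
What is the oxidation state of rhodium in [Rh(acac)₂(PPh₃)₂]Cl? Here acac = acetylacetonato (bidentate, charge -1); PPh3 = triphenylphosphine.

+3

1 chloride outside the brackets (-1 each) → the complex ion is 1+.
Ligand charges: 2×acac = -2; 2×PPh3 neutral; sum -2.
Rh + (-2) = 1+ ⇒ Rh is +3.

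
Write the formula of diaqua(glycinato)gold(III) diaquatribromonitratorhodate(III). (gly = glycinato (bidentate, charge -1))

Cation [Au…]: ligand charges -1, Au(III) ⇒ ion charge 2+.
Anion [Rh…]: ligand charges -4, Rh(III) ⇒ ion charge 1−.
One 2+ cation requires 2 of the 1− anion.

[Au(gly)(H2O)2][RhBr3(H2O)2(NO3)]2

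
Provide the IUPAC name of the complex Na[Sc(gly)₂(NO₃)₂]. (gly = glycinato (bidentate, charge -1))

sodium bis(glycinato)dinitratoscandate(III)

The 1 sodium counter-ion carries a total charge of +1, so each complex ion is 1−.
Ligand charges: 2×nitrato (-1 each), 2×glycinato (-1 each); total -4. So Sc + (-4) = 1−, giving Sc = +3.
The complex ion is anionic, so scandium takes the -ate form scandate(III).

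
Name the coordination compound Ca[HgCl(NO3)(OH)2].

calcium chlorodihydroxonitratomercurate(II)

The 1 calcium counter-ion carries a total charge of +2, so each complex ion is 2−.
Ligand charges: 2×hydroxo (-1 each), 1×nitrato (-1 each), 1×chloro (-1 each); total -4. So Hg + (-4) = 2−, giving Hg = +2.
The complex ion is anionic, so mercury takes the -ate form mercurate(II).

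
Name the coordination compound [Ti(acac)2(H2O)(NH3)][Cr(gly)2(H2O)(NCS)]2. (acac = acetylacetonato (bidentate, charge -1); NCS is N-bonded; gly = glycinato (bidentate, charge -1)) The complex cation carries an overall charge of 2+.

bis(acetylacetonato)ammineaquatitanium(IV) aquabis(glycinato)isothiocyanatochromate(II)

Both ions are complex: the cation is named first with the plain metal name, the anion second with the -ate form; each ion's ligands are alphabetised independently.
The complex cation is given as 2+; its ligand charges sum to -2, so Ti = +4.
With 2 anions per cation, each anion must be 2/2 = 1−.
Anion: ligand charges sum to -3; for the ion to be 1−, Cr = +2.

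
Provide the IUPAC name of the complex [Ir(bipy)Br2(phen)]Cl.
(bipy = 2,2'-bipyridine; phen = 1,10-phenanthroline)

(2,2'-bipyridine)dibromo(1,10-phenanthroline)iridium(III) chloride

The 1 chloride counter-ion carries a total charge of -1, so each complex ion is 1+.
Ligand charges: 1×2,2'-bipyridine (neutral), 1×1,10-phenanthroline (neutral), 2×bromo (-1 each); total -2. So Ir + (-2) = 1+, giving Ir = +3.
Ligands are named alphabetically: bipyridine before bromo before phenanthroline.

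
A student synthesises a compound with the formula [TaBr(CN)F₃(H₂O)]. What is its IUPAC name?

aquabromocyanotrifluorotantalum(V)

There is no counter-ion, so the complex is neutral overall.
Ligand charges: 3×fluoro (-1 each), 1×cyano (-1 each), 1×aqua (neutral), 1×bromo (-1 each); total -5. So Ta + (-5) = 0, giving Ta = +5.
Ligands are named alphabetically: aqua before bromo before cyano before fluoro.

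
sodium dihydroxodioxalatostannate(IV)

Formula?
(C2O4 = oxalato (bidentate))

Na2[Sn(C2O4)2(OH)2]

Ligands: 2 oxalato (C2O4, -2), 2 hydroxo (OH, -1). Ligand charge sum = -6.
With Sn in oxidation state +4, the complex ion is [Sn...]^2−.
Charge balance with sodium (+1) requires 1 complex ion per 2 sodium.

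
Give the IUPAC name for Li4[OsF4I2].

lithium tetrafluorodiiodoosmate(II)

The 4 lithium counter-ions carry a total charge of +4, so each complex ion is 4−.
Ligand charges: 4×fluoro (-1 each), 2×iodo (-1 each); total -6. So Os + (-6) = 4−, giving Os = +2.
Ligands are named alphabetically: fluoro before iodo.
The complex ion is anionic, so osmium takes the -ate form osmate(II).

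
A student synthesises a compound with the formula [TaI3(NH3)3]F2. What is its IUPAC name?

triamminetriiodotantalum(V) fluoride

The 2 fluoride counter-ions carry a total charge of -2, so each complex ion is 2+.
Ligand charges: 3×ammine (neutral), 3×iodo (-1 each); total -3. So Ta + (-3) = 2+, giving Ta = +5.
Ligands are named alphabetically: ammine before iodo.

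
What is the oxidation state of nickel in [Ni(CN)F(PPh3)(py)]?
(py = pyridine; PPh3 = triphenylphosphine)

+2

No counter-ion: the bracketed complex is neutral.
Ligand charges: 1×CN = -1; 1×F = -1; 1×py neutral; 1×PPh3 neutral; sum -2.
Ni + (-2) = 0 ⇒ Ni is +2.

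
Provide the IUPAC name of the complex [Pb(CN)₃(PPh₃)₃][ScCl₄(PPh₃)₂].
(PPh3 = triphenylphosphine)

tricyanotris(triphenylphosphine)lead(IV) tetrachlorobis(triphenylphosphine)scandate(III)

Both ions are complex: the cation is named first with the plain metal name, the anion second with the -ate form; each ion's ligands are alphabetised independently.
Scandium is always +3 in its complexes; the anion's ligand charges sum to -4, so the complex anion is 1−.
A 1:1 salt means the cation carries the equal and opposite charge, 1+.
Cation: ligand charges sum to -3; for the ion to be 1+, Pb = +4.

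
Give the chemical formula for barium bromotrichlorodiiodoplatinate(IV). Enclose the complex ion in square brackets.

Ligands: 2 iodo (I, -1), 1 bromo (Br, -1), 3 chloro (Cl, -1). Ligand charge sum = -6.
Charge balance with barium (+2) requires 1 complex ion per 1 barium.

Ba[PtBrCl3I2]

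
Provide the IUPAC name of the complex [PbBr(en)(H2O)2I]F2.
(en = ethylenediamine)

diaquabromo(ethylenediamine)iodolead(IV) fluoride

The 2 fluoride counter-ions carry a total charge of -2, so each complex ion is 2+.
Ligand charges: 1×ethylenediamine (neutral), 2×aqua (neutral), 1×bromo (-1 each), 1×iodo (-1 each); total -2. So Pb + (-2) = 2+, giving Pb = +4.
Ligands are named alphabetically: aqua before bromo before ethylenediamine before iodo.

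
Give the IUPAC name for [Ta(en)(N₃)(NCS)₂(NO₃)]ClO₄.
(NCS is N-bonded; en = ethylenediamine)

The 1 perchlorate counter-ion carries a total charge of -1, so each complex ion is 1+.
Ligand charges: 1×nitrato (-1 each), 2×isothiocyanato (-1 each), 1×ethylenediamine (neutral), 1×azido (-1 each); total -4. So Ta + (-4) = 1+, giving Ta = +5.
Ligands are named alphabetically: azido before ethylenediamine before isothiocyanato before nitrato.

azido(ethylenediamine)diisothiocyanatonitratotantalum(V) perchlorate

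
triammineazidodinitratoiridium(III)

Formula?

Ligands: 1 azido (N3, -1), 3 ammine (NH3, neutral), 2 nitrato (NO3, -1). Ligand charge sum = -3.
With Ir in oxidation state +3, the complex ion is [Ir...].

[Ir(N3)(NH3)3(NO3)2]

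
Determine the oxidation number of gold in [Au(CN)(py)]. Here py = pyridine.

No counter-ion: the bracketed complex is neutral.
Ligand charges: 1×CN = -1; 1×py neutral; sum -1.
Au + (-1) = 0 ⇒ Au is +1.

+1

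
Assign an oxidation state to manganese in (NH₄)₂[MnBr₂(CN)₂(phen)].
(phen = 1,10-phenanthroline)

+2

2 ammonium outside the brackets (+1 each) → the complex ion is 2−.
Ligand charges: 1×phen neutral; 2×CN = -2; 2×Br = -2; sum -4.
Mn + (-4) = 2− ⇒ Mn is +2.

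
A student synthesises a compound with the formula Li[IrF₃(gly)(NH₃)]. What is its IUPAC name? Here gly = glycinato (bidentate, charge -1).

lithium amminetrifluoro(glycinato)iridate(III)

The 1 lithium counter-ion carries a total charge of +1, so each complex ion is 1−.
Ligand charges: 3×fluoro (-1 each), 1×glycinato (-1 each), 1×ammine (neutral); total -4. So Ir + (-4) = 1−, giving Ir = +3.
Ligands are named alphabetically: ammine before fluoro before glycinato.
The complex ion is anionic, so iridium takes the -ate form iridate(III).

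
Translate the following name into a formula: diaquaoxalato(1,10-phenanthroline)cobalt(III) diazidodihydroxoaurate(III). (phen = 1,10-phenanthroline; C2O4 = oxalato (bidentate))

Cation [Co…]: ligand charges -2, Co(III) ⇒ ion charge 1+.
Anion [Au…]: ligand charges -4, Au(III) ⇒ ion charge 1−.

[Co(C2O4)(H2O)2(phen)][Au(N3)2(OH)2]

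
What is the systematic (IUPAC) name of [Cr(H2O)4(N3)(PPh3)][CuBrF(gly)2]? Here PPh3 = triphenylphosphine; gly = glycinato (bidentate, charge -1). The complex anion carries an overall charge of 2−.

tetraaquaazido(triphenylphosphine)chromium(III) bromofluorobis(glycinato)cuprate(II)

Both ions are complex: the cation is named first with the plain metal name, the anion second with the -ate form; each ion's ligands are alphabetised independently.
The complex anion is given as 2−; its ligand charges sum to -4, so Cu = +2.
A 1:1 salt means the cation carries the equal and opposite charge, 2+.
Cation: ligand charges sum to -1; for the ion to be 2+, Cr = +3.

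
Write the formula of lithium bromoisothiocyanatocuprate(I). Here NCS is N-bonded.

Ligands: 1 bromo (Br, -1), 1 isothiocyanato (NCS, -1). Ligand charge sum = -2.
With Cu in oxidation state +1, the complex ion is [Cu...]^1−.
Charge balance with lithium (+1) requires 1 complex ion per 1 lithium.

Li[CuBr(NCS)]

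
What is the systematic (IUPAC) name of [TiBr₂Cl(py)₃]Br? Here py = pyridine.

dibromochlorotris(pyridine)titanium(IV) bromide

The 1 bromide counter-ion carries a total charge of -1, so each complex ion is 1+.
Ligand charges: 3×pyridine (neutral), 2×bromo (-1 each), 1×chloro (-1 each); total -3. So Ti + (-3) = 1+, giving Ti = +4.
Ligands are named alphabetically: bromo before chloro before pyridine.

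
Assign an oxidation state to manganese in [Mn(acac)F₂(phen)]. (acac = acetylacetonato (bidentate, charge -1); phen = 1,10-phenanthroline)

No counter-ion: the bracketed complex is neutral.
Ligand charges: 1×acac = -1; 1×phen neutral; 2×F = -2; sum -3.
Mn + (-3) = 0 ⇒ Mn is +3.

+3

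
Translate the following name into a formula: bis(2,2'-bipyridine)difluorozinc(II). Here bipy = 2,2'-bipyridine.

Ligands: 2 2,2'-bipyridine (bipy, neutral), 2 fluoro (F, -1). Ligand charge sum = -2.
With Zn in oxidation state +2, the complex ion is [Zn...].

[Zn(bipy)2F2]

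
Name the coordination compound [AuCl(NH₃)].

amminechlorogold(I)

There is no counter-ion, so the complex is neutral overall.
Ligand charges: 1×ammine (neutral), 1×chloro (-1 each); total -1. So Au + (-1) = 0, giving Au = +1.
Ligands are named alphabetically: ammine before chloro.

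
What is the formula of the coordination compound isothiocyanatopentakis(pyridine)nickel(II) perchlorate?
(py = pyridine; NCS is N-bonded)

Ligands: 5 pyridine (py, neutral), 1 isothiocyanato (NCS, -1). Ligand charge sum = -1.
Charge balance with perchlorate (-1) requires 1 complex ion per 1 perchlorate.

[Ni(NCS)(py)5]ClO4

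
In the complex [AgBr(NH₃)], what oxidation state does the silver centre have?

+1

No counter-ion: the bracketed complex is neutral.
Ligand charges: 1×NH3 neutral; 1×Br = -1; sum -1.
Ag + (-1) = 0 ⇒ Ag is +1.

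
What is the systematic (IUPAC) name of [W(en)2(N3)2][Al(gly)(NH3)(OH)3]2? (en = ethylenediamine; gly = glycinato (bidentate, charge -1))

Both ions are complex: the cation is named first with the plain metal name, the anion second with the -ate form; each ion's ligands are alphabetised independently.
Aluminium is always +3 in its complexes; the anion's ligand charges sum to -4, so the complex anion is 1−.
With 2 anions per cation, the cation must be 2×1 = 2+.
Cation: ligand charges sum to -2; for the ion to be 2+, W = +4.

diazidobis(ethylenediamine)tungsten(IV) ammine(glycinato)trihydroxoaluminate(III)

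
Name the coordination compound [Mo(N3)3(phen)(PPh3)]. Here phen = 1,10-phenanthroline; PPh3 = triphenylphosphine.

There is no counter-ion, so the complex is neutral overall.
Ligand charges: 1×1,10-phenanthroline (neutral), 1×triphenylphosphine (neutral), 3×azido (-1 each); total -3. So Mo + (-3) = 0, giving Mo = +3.
Ligands are named alphabetically: azido before phenanthroline before triphenylphosphine.

triazido(1,10-phenanthroline)(triphenylphosphine)molybdenum(III)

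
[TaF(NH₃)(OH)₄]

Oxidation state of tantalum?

No counter-ion: the bracketed complex is neutral.
Ligand charges: 1×F = -1; 4×OH = -4; 1×NH3 neutral; sum -5.
Ta + (-5) = 0 ⇒ Ta is +5.

+5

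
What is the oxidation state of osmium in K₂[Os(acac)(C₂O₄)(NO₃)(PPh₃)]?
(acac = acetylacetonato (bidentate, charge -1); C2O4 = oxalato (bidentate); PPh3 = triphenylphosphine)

2 potassium outside the brackets (+1 each) → the complex ion is 2−.
Ligand charges: 1×acac = -1; 1×NO3 = -1; 1×C2O4 = -2; 1×PPh3 neutral; sum -4.
Os + (-4) = 2− ⇒ Os is +2.

+2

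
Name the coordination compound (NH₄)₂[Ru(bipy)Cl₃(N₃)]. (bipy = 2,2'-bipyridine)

ammonium azido(2,2'-bipyridine)trichlororuthenate(II)

The 2 ammonium counter-ions carry a total charge of +2, so each complex ion is 2−.
Ligand charges: 3×chloro (-1 each), 1×2,2'-bipyridine (neutral), 1×azido (-1 each); total -4. So Ru + (-4) = 2−, giving Ru = +2.
The complex ion is anionic, so ruthenium takes the -ate form ruthenate(II).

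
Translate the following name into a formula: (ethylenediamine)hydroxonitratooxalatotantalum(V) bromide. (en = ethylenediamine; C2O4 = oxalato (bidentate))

Ligands: 1 hydroxo (OH, -1), 1 ethylenediamine (en, neutral), 1 nitrato (NO3, -1), 1 oxalato (C2O4, -2). Ligand charge sum = -4.
With Ta in oxidation state +5, the complex ion is [Ta...]^1+.
Charge balance with bromide (-1) requires 1 complex ion per 1 bromide.

[Ta(C2O4)(en)(NO3)(OH)]Br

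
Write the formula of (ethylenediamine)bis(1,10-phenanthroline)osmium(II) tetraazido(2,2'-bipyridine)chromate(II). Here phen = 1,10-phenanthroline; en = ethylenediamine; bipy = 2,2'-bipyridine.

[Os(en)(phen)2][Cr(bipy)(N3)4]

Cation [Os…]: ligand charges 0, Os(II) ⇒ ion charge 2+.
Anion [Cr…]: ligand charges -4, Cr(II) ⇒ ion charge 2−.
One 2+ cation balances one 2− anion.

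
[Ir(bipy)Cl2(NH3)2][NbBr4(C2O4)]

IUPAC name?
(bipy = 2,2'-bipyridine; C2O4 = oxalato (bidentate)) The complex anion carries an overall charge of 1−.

diammine(2,2'-bipyridine)dichloroiridium(III) tetrabromooxalatoniobate(V)

Both ions are complex: the cation is named first with the plain metal name, the anion second with the -ate form; each ion's ligands are alphabetised independently.
The complex anion is given as 1−; its ligand charges sum to -6, so Nb = +5.
A 1:1 salt means the cation carries the equal and opposite charge, 1+.
Cation: ligand charges sum to -2; for the ion to be 1+, Ir = +3.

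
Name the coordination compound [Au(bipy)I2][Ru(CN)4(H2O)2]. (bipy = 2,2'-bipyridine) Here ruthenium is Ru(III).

(2,2'-bipyridine)diiodogold(III) diaquatetracyanoruthenate(III)

Both ions are complex: the cation is named first with the plain metal name, the anion second with the -ate form; each ion's ligands are alphabetised independently.
Ru is given as +3; the anion's ligand charges sum to -4, so the complex anion is 1−.
A 1:1 salt means the cation carries the equal and opposite charge, 1+.
Cation: ligand charges sum to -2; for the ion to be 1+, Au = +3.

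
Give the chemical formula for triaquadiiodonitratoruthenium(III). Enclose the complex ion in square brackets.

Ligands: 2 iodo (I, -1), 3 aqua (H2O, neutral), 1 nitrato (NO3, -1). Ligand charge sum = -3.
With Ru in oxidation state +3, the complex ion is [Ru...].

[Ru(H2O)3I2(NO3)]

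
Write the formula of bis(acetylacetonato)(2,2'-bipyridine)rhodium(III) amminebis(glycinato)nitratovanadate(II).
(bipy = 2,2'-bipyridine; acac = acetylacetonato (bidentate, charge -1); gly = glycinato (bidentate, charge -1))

[Rh(acac)2(bipy)][V(gly)2(NH3)(NO3)]

Cation [Rh…]: ligand charges -2, Rh(III) ⇒ ion charge 1+.
Anion [V…]: ligand charges -3, V(II) ⇒ ion charge 1−.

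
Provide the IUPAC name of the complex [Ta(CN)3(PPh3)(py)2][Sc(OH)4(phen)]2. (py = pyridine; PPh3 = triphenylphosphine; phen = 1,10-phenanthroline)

tricyanobis(pyridine)(triphenylphosphine)tantalum(V) tetrahydroxo(1,10-phenanthroline)scandate(III)

Both ions are complex: the cation is named first with the plain metal name, the anion second with the -ate form; each ion's ligands are alphabetised independently.
Scandium is always +3 in its complexes; the anion's ligand charges sum to -4, so the complex anion is 1−.
With 2 anions per cation, the cation must be 2×1 = 2+.
Cation: ligand charges sum to -3; for the ion to be 2+, Ta = +5.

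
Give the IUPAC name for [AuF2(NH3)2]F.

diamminedifluorogold(III) fluoride

The 1 fluoride counter-ion carries a total charge of -1, so each complex ion is 1+.
Ligand charges: 2×ammine (neutral), 2×fluoro (-1 each); total -2. So Au + (-2) = 1+, giving Au = +3.
Ligands are named alphabetically: ammine before fluoro.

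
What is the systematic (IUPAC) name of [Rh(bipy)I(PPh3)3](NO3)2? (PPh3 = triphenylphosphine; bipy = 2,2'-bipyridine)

The 2 nitrate counter-ions carry a total charge of -2, so each complex ion is 2+.
Ligand charges: 3×triphenylphosphine (neutral), 1×2,2'-bipyridine (neutral), 1×iodo (-1 each); total -1. So Rh + (-1) = 2+, giving Rh = +3.
Ligands are named alphabetically: bipyridine before iodo before triphenylphosphine.

(2,2'-bipyridine)iodotris(triphenylphosphine)rhodium(III) nitrate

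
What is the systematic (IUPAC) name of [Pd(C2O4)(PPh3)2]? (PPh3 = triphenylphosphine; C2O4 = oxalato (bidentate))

oxalatobis(triphenylphosphine)palladium(II)

There is no counter-ion, so the complex is neutral overall.
Ligand charges: 2×triphenylphosphine (neutral), 1×oxalato (-2 each); total -2. So Pd + (-2) = 0, giving Pd = +2.
Ligands are named alphabetically: oxalato before triphenylphosphine.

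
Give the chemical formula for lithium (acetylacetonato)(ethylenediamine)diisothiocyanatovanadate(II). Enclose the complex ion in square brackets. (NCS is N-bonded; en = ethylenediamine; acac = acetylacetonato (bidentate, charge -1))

Li[V(acac)(en)(NCS)2]

Ligands: 2 isothiocyanato (NCS, -1), 1 ethylenediamine (en, neutral), 1 acetylacetonato (acac, -1). Ligand charge sum = -3.
With V in oxidation state +2, the complex ion is [V...]^1−.
Charge balance with lithium (+1) requires 1 complex ion per 1 lithium.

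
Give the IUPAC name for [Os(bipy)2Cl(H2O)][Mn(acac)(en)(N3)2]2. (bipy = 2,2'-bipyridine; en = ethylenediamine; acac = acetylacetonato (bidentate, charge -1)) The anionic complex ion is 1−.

aquabis(2,2'-bipyridine)chloroosmium(III) (acetylacetonato)diazido(ethylenediamine)manganate(II)

Both ions are complex: the cation is named first with the plain metal name, the anion second with the -ate form; each ion's ligands are alphabetised independently.
The complex anion is given as 1−; its ligand charges sum to -3, so Mn = +2.
With 2 anions per cation, the cation must be 2×1 = 2+.
Cation: ligand charges sum to -1; for the ion to be 2+, Os = +3.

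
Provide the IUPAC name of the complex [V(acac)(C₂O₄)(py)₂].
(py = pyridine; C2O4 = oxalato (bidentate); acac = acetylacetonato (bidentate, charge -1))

(acetylacetonato)oxalatobis(pyridine)vanadium(III)

There is no counter-ion, so the complex is neutral overall.
Ligand charges: 2×pyridine (neutral), 1×oxalato (-2 each), 1×acetylacetonato (-1 each); total -3. So V + (-3) = 0, giving V = +3.
Ligands are named alphabetically: acetylacetonato before oxalato before pyridine.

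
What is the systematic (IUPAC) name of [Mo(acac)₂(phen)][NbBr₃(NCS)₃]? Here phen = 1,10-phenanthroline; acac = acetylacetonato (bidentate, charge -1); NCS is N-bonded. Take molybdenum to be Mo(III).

bis(acetylacetonato)(1,10-phenanthroline)molybdenum(III) tribromotriisothiocyanatoniobate(V)

Mo is given as +3; the cation's ligand charges sum to -2, so the complex cation is 1+.
A 1:1 salt means the anion carries the equal and opposite charge, 1−.
Anion: ligand charges sum to -6; for the ion to be 1−, Nb = +5.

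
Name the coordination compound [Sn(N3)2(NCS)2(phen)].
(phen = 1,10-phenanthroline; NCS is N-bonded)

diazidodiisothiocyanato(1,10-phenanthroline)tin(IV)

There is no counter-ion, so the complex is neutral overall.
Ligand charges: 2×azido (-1 each), 1×1,10-phenanthroline (neutral), 2×isothiocyanato (-1 each); total -4. So Sn + (-4) = 0, giving Sn = +4.
Ligands are named alphabetically: azido before isothiocyanato before phenanthroline.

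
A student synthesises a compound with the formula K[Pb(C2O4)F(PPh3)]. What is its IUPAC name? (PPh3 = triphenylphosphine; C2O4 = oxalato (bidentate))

The 1 potassium counter-ion carries a total charge of +1, so each complex ion is 1−.
Ligand charges: 1×triphenylphosphine (neutral), 1×fluoro (-1 each), 1×oxalato (-2 each); total -3. So Pb + (-3) = 1−, giving Pb = +2.
Ligands are named alphabetically: fluoro before oxalato before triphenylphosphine.
The complex ion is anionic, so lead takes the -ate form plumbate(II).

potassium fluorooxalato(triphenylphosphine)plumbate(II)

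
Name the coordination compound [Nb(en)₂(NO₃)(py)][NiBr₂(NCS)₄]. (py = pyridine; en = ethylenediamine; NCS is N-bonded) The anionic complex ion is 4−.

The complex anion is given as 4−; its ligand charges sum to -6, so Ni = +2.
A 1:1 salt means the cation carries the equal and opposite charge, 4+.
Cation: ligand charges sum to -1; for the ion to be 4+, Nb = +5.

bis(ethylenediamine)nitrato(pyridine)niobium(V) dibromotetraisothiocyanatonickelate(II)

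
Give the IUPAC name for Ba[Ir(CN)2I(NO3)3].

barium dicyanoiodotrinitratoiridate(IV)

The 1 barium counter-ion carries a total charge of +2, so each complex ion is 2−.
Ligand charges: 2×cyano (-1 each), 1×iodo (-1 each), 3×nitrato (-1 each); total -6. So Ir + (-6) = 2−, giving Ir = +4.
Ligands are named alphabetically: cyano before iodo before nitrato.
The complex ion is anionic, so iridium takes the -ate form iridate(IV).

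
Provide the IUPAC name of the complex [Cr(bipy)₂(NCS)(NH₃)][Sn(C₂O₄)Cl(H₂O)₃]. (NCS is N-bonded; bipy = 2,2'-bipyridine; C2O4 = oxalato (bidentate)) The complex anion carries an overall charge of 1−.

Both ions are complex: the cation is named first with the plain metal name, the anion second with the -ate form; each ion's ligands are alphabetised independently.
The complex anion is given as 1−; its ligand charges sum to -3, so Sn = +2.
A 1:1 salt means the cation carries the equal and opposite charge, 1+.
Cation: ligand charges sum to -1; for the ion to be 1+, Cr = +2.

amminebis(2,2'-bipyridine)isothiocyanatochromium(II) triaquachlorooxalatostannate(II)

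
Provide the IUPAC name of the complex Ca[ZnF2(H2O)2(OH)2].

calcium diaquadifluorodihydroxozincate(II)

The 1 calcium counter-ion carries a total charge of +2, so each complex ion is 2−.
Ligand charges: 2×aqua (neutral), 2×fluoro (-1 each), 2×hydroxo (-1 each); total -4. So Zn + (-4) = 2−, giving Zn = +2.
The complex ion is anionic, so zinc takes the -ate form zincate(II).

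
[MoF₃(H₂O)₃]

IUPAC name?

triaquatrifluoromolybdenum(III)

There is no counter-ion, so the complex is neutral overall.
Ligand charges: 3×aqua (neutral), 3×fluoro (-1 each); total -3. So Mo + (-3) = 0, giving Mo = +3.
Ligands are named alphabetically: aqua before fluoro.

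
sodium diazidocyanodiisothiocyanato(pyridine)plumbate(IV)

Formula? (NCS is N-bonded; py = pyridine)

Na[Pb(CN)(N3)2(NCS)2(py)]

Ligands: 2 isothiocyanato (NCS, -1), 1 cyano (CN, -1), 1 pyridine (py, neutral), 2 azido (N3, -1). Ligand charge sum = -5.
With Pb in oxidation state +4, the complex ion is [Pb...]^1−.
Charge balance with sodium (+1) requires 1 complex ion per 1 sodium.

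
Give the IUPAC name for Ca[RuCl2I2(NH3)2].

calcium diamminedichlorodiiodoruthenate(II)

The 1 calcium counter-ion carries a total charge of +2, so each complex ion is 2−.
Ligand charges: 2×iodo (-1 each), 2×chloro (-1 each), 2×ammine (neutral); total -4. So Ru + (-4) = 2−, giving Ru = +2.
Ligands are named alphabetically: ammine before chloro before iodo.
The complex ion is anionic, so ruthenium takes the -ate form ruthenate(II).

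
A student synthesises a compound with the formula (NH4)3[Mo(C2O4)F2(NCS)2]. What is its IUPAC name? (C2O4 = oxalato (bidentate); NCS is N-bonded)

The 3 ammonium counter-ions carry a total charge of +3, so each complex ion is 3−.
Ligand charges: 1×oxalato (-2 each), 2×isothiocyanato (-1 each), 2×fluoro (-1 each); total -6. So Mo + (-6) = 3−, giving Mo = +3.
Ligands are named alphabetically: fluoro before isothiocyanato before oxalato.
The complex ion is anionic, so molybdenum takes the -ate form molybdate(III).

ammonium difluorodiisothiocyanatooxalatomolybdate(III)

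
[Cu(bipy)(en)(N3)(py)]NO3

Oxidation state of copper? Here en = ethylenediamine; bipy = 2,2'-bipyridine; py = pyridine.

1 nitrate outside the brackets (-1 each) → the complex ion is 1+.
Ligand charges: 1×en neutral; 1×bipy neutral; 1×py neutral; 1×N3 = -1; sum -1.
Cu + (-1) = 1+ ⇒ Cu is +2.

+2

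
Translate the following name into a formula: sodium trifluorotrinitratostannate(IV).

Na2[SnF3(NO3)3]

Ligands: 3 nitrato (NO3, -1), 3 fluoro (F, -1). Ligand charge sum = -6.
With Sn in oxidation state +4, the complex ion is [Sn...]^2−.
Charge balance with sodium (+1) requires 1 complex ion per 2 sodium.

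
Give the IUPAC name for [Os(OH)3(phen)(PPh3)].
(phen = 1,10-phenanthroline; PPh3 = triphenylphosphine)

There is no counter-ion, so the complex is neutral overall.
Ligand charges: 1×1,10-phenanthroline (neutral), 3×hydroxo (-1 each), 1×triphenylphosphine (neutral); total -3. So Os + (-3) = 0, giving Os = +3.
Ligands are named alphabetically: hydroxo before phenanthroline before triphenylphosphine.

trihydroxo(1,10-phenanthroline)(triphenylphosphine)osmium(III)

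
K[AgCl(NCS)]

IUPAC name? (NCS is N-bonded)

The 1 potassium counter-ion carries a total charge of +1, so each complex ion is 1−.
Ligand charges: 1×chloro (-1 each), 1×isothiocyanato (-1 each); total -2. So Ag + (-2) = 1−, giving Ag = +1.
Ligands are named alphabetically: chloro before isothiocyanato.
The complex ion is anionic, so silver takes the -ate form argentate(I).

potassium chloroisothiocyanatoargentate(I)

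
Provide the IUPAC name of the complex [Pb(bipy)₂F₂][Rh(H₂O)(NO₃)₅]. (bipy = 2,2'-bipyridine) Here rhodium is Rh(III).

Rh is given as +3; the anion's ligand charges sum to -5, so the complex anion is 2−.
A 1:1 salt means the cation carries the equal and opposite charge, 2+.
Cation: ligand charges sum to -2; for the ion to be 2+, Pb = +4.

bis(2,2'-bipyridine)difluorolead(IV) aquapentanitratorhodate(III)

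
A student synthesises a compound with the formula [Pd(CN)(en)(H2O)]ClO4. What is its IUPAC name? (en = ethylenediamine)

The 1 perchlorate counter-ion carries a total charge of -1, so each complex ion is 1+.
Ligand charges: 1×aqua (neutral), 1×ethylenediamine (neutral), 1×cyano (-1 each); total -1. So Pd + (-1) = 1+, giving Pd = +2.
Ligands are named alphabetically: aqua before cyano before ethylenediamine.

aquacyano(ethylenediamine)palladium(II) perchlorate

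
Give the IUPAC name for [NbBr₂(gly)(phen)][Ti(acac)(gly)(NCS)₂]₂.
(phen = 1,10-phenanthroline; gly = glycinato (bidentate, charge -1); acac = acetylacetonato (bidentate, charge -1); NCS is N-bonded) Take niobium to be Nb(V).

Both ions are complex: the cation is named first with the plain metal name, the anion second with the -ate form; each ion's ligands are alphabetised independently.
Nb is given as +5; the cation's ligand charges sum to -3, so the complex cation is 2+.
With 2 anions per cation, each anion must be 2/2 = 1−.
Anion: ligand charges sum to -4; for the ion to be 1−, Ti = +3.

dibromo(glycinato)(1,10-phenanthroline)niobium(V) (acetylacetonato)(glycinato)diisothiocyanatotitanate(III)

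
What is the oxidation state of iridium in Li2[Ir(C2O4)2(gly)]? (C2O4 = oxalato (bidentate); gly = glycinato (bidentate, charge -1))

+3

2 lithium outside the brackets (+1 each) → the complex ion is 2−.
Ligand charges: 2×C2O4 = -4; 1×gly = -1; sum -5.
Ir + (-5) = 2− ⇒ Ir is +3.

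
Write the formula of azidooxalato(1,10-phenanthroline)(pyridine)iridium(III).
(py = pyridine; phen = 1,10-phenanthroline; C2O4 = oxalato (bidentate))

Ligands: 1 pyridine (py, neutral), 1 1,10-phenanthroline (phen, neutral), 1 oxalato (C2O4, -2), 1 azido (N3, -1). Ligand charge sum = -3.
With Ir in oxidation state +3, the complex ion is [Ir...].

[Ir(C2O4)(N3)(phen)(py)]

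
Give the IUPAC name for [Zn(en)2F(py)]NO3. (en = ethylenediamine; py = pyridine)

The 1 nitrate counter-ion carries a total charge of -1, so each complex ion is 1+.
Ligand charges: 1×fluoro (-1 each), 2×ethylenediamine (neutral), 1×pyridine (neutral); total -1. So Zn + (-1) = 1+, giving Zn = +2.
Ligands are named alphabetically: ethylenediamine before fluoro before pyridine.

bis(ethylenediamine)fluoro(pyridine)zinc(II) nitrate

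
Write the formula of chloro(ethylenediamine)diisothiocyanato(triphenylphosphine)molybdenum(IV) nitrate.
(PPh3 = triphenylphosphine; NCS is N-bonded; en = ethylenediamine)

[MoCl(en)(NCS)2(PPh3)]NO3

Ligands: 1 triphenylphosphine (PPh3, neutral), 1 chloro (Cl, -1), 2 isothiocyanato (NCS, -1), 1 ethylenediamine (en, neutral). Ligand charge sum = -3.
With Mo in oxidation state +4, the complex ion is [Mo...]^1+.
Charge balance with nitrate (-1) requires 1 complex ion per 1 nitrate.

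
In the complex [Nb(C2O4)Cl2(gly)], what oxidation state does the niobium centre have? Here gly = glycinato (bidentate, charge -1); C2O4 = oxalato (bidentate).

No counter-ion: the bracketed complex is neutral.
Ligand charges: 2×Cl = -2; 1×gly = -1; 1×C2O4 = -2; sum -5.
Nb + (-5) = 0 ⇒ Nb is +5.

+5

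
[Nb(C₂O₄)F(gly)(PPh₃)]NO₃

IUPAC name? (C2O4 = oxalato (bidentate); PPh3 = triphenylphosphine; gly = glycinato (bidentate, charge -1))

The 1 nitrate counter-ion carries a total charge of -1, so each complex ion is 1+.
Ligand charges: 1×oxalato (-2 each), 1×fluoro (-1 each), 1×triphenylphosphine (neutral), 1×glycinato (-1 each); total -4. So Nb + (-4) = 1+, giving Nb = +5.
Ligands are named alphabetically: fluoro before glycinato before oxalato before triphenylphosphine.

fluoro(glycinato)oxalato(triphenylphosphine)niobium(V) nitrate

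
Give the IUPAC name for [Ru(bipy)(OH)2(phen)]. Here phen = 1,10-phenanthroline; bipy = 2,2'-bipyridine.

There is no counter-ion, so the complex is neutral overall.
Ligand charges: 2×hydroxo (-1 each), 1×1,10-phenanthroline (neutral), 1×2,2'-bipyridine (neutral); total -2. So Ru + (-2) = 0, giving Ru = +2.
Ligands are named alphabetically: bipyridine before hydroxo before phenanthroline.

(2,2'-bipyridine)dihydroxo(1,10-phenanthroline)ruthenium(II)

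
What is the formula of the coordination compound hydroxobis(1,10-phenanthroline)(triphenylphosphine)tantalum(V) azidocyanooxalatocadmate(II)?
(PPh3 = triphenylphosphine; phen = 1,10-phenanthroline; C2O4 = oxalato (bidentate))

[Ta(OH)(phen)2(PPh3)][Cd(C2O4)(CN)(N3)]2

Cation [Ta…]: ligand charges -1, Ta(V) ⇒ ion charge 4+.
Anion [Cd…]: ligand charges -4, Cd(II) ⇒ ion charge 2−.
One 4+ cation requires 2 of the 2− anion.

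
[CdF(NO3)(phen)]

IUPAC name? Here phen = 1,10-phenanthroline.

There is no counter-ion, so the complex is neutral overall.
Ligand charges: 1×nitrato (-1 each), 1×1,10-phenanthroline (neutral), 1×fluoro (-1 each); total -2. So Cd + (-2) = 0, giving Cd = +2.
Ligands are named alphabetically: fluoro before nitrato before phenanthroline.

fluoronitrato(1,10-phenanthroline)cadmium(II)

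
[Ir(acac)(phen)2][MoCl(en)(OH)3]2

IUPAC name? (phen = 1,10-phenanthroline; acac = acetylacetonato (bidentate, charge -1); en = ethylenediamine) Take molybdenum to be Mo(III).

Mo is given as +3; the anion's ligand charges sum to -4, so the complex anion is 1−.
With 2 anions per cation, the cation must be 2×1 = 2+.
Cation: ligand charges sum to -1; for the ion to be 2+, Ir = +3.

(acetylacetonato)bis(1,10-phenanthroline)iridium(III) chloro(ethylenediamine)trihydroxomolybdate(III)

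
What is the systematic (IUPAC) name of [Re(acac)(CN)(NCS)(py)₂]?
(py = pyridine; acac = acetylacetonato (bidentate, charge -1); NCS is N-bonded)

(acetylacetonato)cyanoisothiocyanatobis(pyridine)rhenium(III)

There is no counter-ion, so the complex is neutral overall.
Ligand charges: 1×cyano (-1 each), 2×pyridine (neutral), 1×acetylacetonato (-1 each), 1×isothiocyanato (-1 each); total -3. So Re + (-3) = 0, giving Re = +3.
Ligands are named alphabetically: acetylacetonato before cyano before isothiocyanato before pyridine.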